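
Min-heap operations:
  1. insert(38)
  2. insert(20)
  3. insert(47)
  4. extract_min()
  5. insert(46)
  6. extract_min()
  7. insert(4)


insert(38) -> [38]
insert(20) -> [20, 38]
insert(47) -> [20, 38, 47]
extract_min()->20, [38, 47]
insert(46) -> [38, 47, 46]
extract_min()->38, [46, 47]
insert(4) -> [4, 47, 46]

Final heap: [4, 47, 46]


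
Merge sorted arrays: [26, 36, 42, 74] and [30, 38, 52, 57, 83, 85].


Take 26 from A
Take 30 from B
Take 36 from A
Take 38 from B
Take 42 from A
Take 52 from B
Take 57 from B
Take 74 from A

Merged: [26, 30, 36, 38, 42, 52, 57, 74, 83, 85]


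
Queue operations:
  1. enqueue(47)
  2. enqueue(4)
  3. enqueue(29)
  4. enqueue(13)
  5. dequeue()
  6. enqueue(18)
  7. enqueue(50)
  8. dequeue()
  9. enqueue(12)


enqueue(47) -> [47]
enqueue(4) -> [47, 4]
enqueue(29) -> [47, 4, 29]
enqueue(13) -> [47, 4, 29, 13]
dequeue()->47, [4, 29, 13]
enqueue(18) -> [4, 29, 13, 18]
enqueue(50) -> [4, 29, 13, 18, 50]
dequeue()->4, [29, 13, 18, 50]
enqueue(12) -> [29, 13, 18, 50, 12]

Final queue: [29, 13, 18, 50, 12]


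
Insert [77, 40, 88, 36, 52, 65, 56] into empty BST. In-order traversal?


Insert 77: root
Insert 40: L from 77
Insert 88: R from 77
Insert 36: L from 77 -> L from 40
Insert 52: L from 77 -> R from 40
Insert 65: L from 77 -> R from 40 -> R from 52
Insert 56: L from 77 -> R from 40 -> R from 52 -> L from 65

In-order: [36, 40, 52, 56, 65, 77, 88]


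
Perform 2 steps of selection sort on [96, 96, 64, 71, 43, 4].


Initial: [96, 96, 64, 71, 43, 4]
Step 1: min=4 at 5
  Swap: [4, 96, 64, 71, 43, 96]
Step 2: min=43 at 4
  Swap: [4, 43, 64, 71, 96, 96]

After 2 steps: [4, 43, 64, 71, 96, 96]


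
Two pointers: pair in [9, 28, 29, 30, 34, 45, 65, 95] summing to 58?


lo=0(9)+hi=7(95)=104
lo=0(9)+hi=6(65)=74
lo=0(9)+hi=5(45)=54
lo=1(28)+hi=5(45)=73
lo=1(28)+hi=4(34)=62
lo=1(28)+hi=3(30)=58

Yes: 28+30=58


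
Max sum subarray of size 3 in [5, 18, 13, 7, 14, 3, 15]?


[0:3]: 36
[1:4]: 38
[2:5]: 34
[3:6]: 24
[4:7]: 32

Max: 38 at [1:4]


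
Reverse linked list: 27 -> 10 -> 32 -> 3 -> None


Step 1: curr=27, set curr.next=prev(None) | reversed so far: 27
Step 2: curr=10, set curr.next=prev(27) | reversed so far: 10 -> 27
Step 3: curr=32, set curr.next=prev(10) | reversed so far: 32 -> 10 -> 27
Step 4: curr=3, set curr.next=prev(32) | reversed so far: 3 -> 32 -> 10 -> 27

3 -> 32 -> 10 -> 27 -> None


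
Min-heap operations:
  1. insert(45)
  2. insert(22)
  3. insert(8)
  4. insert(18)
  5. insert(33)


insert(45) -> [45]
insert(22) -> [22, 45]
insert(8) -> [8, 45, 22]
insert(18) -> [8, 18, 22, 45]
insert(33) -> [8, 18, 22, 45, 33]

Final heap: [8, 18, 22, 45, 33]


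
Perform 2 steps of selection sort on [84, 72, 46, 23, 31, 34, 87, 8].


Initial: [84, 72, 46, 23, 31, 34, 87, 8]
Step 1: min=8 at 7
  Swap: [8, 72, 46, 23, 31, 34, 87, 84]
Step 2: min=23 at 3
  Swap: [8, 23, 46, 72, 31, 34, 87, 84]

After 2 steps: [8, 23, 46, 72, 31, 34, 87, 84]


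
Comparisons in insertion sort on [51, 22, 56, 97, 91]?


Algorithm: insertion sort
Input: [51, 22, 56, 97, 91]
Sorted: [22, 51, 56, 91, 97]

5


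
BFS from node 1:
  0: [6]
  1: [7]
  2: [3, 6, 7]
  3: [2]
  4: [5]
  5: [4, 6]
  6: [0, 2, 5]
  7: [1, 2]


Visit 1, enqueue [7]
Visit 7, enqueue [2]
Visit 2, enqueue [3, 6]
Visit 3, enqueue []
Visit 6, enqueue [0, 5]
Visit 0, enqueue []
Visit 5, enqueue [4]
Visit 4, enqueue []

BFS order: [1, 7, 2, 3, 6, 0, 5, 4]


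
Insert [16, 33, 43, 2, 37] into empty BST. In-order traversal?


Insert 16: root
Insert 33: R from 16
Insert 43: R from 16 -> R from 33
Insert 2: L from 16
Insert 37: R from 16 -> R from 33 -> L from 43

In-order: [2, 16, 33, 37, 43]


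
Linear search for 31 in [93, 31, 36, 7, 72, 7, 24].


i=0: 93!=31
i=1: 31==31 found!

Found at 1, 2 comps


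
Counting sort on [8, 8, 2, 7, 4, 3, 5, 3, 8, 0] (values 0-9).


Input: [8, 8, 2, 7, 4, 3, 5, 3, 8, 0]
Counts: [1, 0, 1, 2, 1, 1, 0, 1, 3, 0]

Sorted: [0, 2, 3, 3, 4, 5, 7, 8, 8, 8]


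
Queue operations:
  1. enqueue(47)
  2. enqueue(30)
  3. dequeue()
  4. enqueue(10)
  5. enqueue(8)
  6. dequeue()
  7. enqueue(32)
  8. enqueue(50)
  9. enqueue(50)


enqueue(47) -> [47]
enqueue(30) -> [47, 30]
dequeue()->47, [30]
enqueue(10) -> [30, 10]
enqueue(8) -> [30, 10, 8]
dequeue()->30, [10, 8]
enqueue(32) -> [10, 8, 32]
enqueue(50) -> [10, 8, 32, 50]
enqueue(50) -> [10, 8, 32, 50, 50]

Final queue: [10, 8, 32, 50, 50]


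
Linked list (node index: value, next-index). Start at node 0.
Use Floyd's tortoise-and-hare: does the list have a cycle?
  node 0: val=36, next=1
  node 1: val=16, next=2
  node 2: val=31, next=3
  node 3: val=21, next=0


Floyd's tortoise (slow, +1) and hare (fast, +2):
  init: slow=0, fast=0
  step 1: slow=1, fast=2
  step 2: slow=2, fast=0
  step 3: slow=3, fast=2
  step 4: slow=0, fast=0
  slow == fast at node 0: cycle detected

Cycle: yes


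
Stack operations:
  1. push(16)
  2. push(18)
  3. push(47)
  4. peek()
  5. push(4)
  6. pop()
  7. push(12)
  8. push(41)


push(16) -> [16]
push(18) -> [16, 18]
push(47) -> [16, 18, 47]
peek()->47
push(4) -> [16, 18, 47, 4]
pop()->4, [16, 18, 47]
push(12) -> [16, 18, 47, 12]
push(41) -> [16, 18, 47, 12, 41]

Final stack: [16, 18, 47, 12, 41]


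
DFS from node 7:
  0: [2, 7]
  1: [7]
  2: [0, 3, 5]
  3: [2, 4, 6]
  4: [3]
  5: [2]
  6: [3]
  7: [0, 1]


Visit 7, push [1, 0]
Visit 0, push [2]
Visit 2, push [5, 3]
Visit 3, push [6, 4]
Visit 4, push []
Visit 6, push []
Visit 5, push []
Visit 1, push []

DFS order: [7, 0, 2, 3, 4, 6, 5, 1]


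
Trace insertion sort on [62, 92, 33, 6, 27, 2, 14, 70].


Initial: [62, 92, 33, 6, 27, 2, 14, 70]
Insert 92: [62, 92, 33, 6, 27, 2, 14, 70]
Insert 33: [33, 62, 92, 6, 27, 2, 14, 70]
Insert 6: [6, 33, 62, 92, 27, 2, 14, 70]
Insert 27: [6, 27, 33, 62, 92, 2, 14, 70]
Insert 2: [2, 6, 27, 33, 62, 92, 14, 70]
Insert 14: [2, 6, 14, 27, 33, 62, 92, 70]
Insert 70: [2, 6, 14, 27, 33, 62, 70, 92]

Sorted: [2, 6, 14, 27, 33, 62, 70, 92]


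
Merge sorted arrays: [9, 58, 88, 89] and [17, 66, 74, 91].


Take 9 from A
Take 17 from B
Take 58 from A
Take 66 from B
Take 74 from B
Take 88 from A
Take 89 from A

Merged: [9, 17, 58, 66, 74, 88, 89, 91]


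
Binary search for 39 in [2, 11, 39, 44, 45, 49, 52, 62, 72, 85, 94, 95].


Step 1: lo=0, hi=11, mid=5, val=49
Step 2: lo=0, hi=4, mid=2, val=39

Found at index 2


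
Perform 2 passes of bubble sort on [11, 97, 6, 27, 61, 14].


Initial: [11, 97, 6, 27, 61, 14]
Pass 1: [11, 6, 27, 61, 14, 97] (4 swaps)
Pass 2: [6, 11, 27, 14, 61, 97] (2 swaps)

After 2 passes: [6, 11, 27, 14, 61, 97]


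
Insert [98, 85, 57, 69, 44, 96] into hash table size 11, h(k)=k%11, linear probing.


Insert 98: h=10 -> slot 10
Insert 85: h=8 -> slot 8
Insert 57: h=2 -> slot 2
Insert 69: h=3 -> slot 3
Insert 44: h=0 -> slot 0
Insert 96: h=8, 1 probes -> slot 9

Table: [44, None, 57, 69, None, None, None, None, 85, 96, 98]


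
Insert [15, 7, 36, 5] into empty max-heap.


Insert 15: [15]
Insert 7: [15, 7]
Insert 36: [36, 7, 15]
Insert 5: [36, 7, 15, 5]

Final heap: [36, 7, 15, 5]


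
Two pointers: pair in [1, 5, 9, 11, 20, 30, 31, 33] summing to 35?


lo=0(1)+hi=7(33)=34
lo=1(5)+hi=7(33)=38
lo=1(5)+hi=6(31)=36
lo=1(5)+hi=5(30)=35

Yes: 5+30=35


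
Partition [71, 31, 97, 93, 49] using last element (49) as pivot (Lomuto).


Pivot: 49
  31 <= 49: swap -> [31, 71, 97, 93, 49]
Place pivot at 1: [31, 49, 97, 93, 71]

Partitioned: [31, 49, 97, 93, 71]


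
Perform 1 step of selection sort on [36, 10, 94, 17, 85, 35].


Initial: [36, 10, 94, 17, 85, 35]
Step 1: min=10 at 1
  Swap: [10, 36, 94, 17, 85, 35]

After 1 step: [10, 36, 94, 17, 85, 35]


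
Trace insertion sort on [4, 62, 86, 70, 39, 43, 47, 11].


Initial: [4, 62, 86, 70, 39, 43, 47, 11]
Insert 62: [4, 62, 86, 70, 39, 43, 47, 11]
Insert 86: [4, 62, 86, 70, 39, 43, 47, 11]
Insert 70: [4, 62, 70, 86, 39, 43, 47, 11]
Insert 39: [4, 39, 62, 70, 86, 43, 47, 11]
Insert 43: [4, 39, 43, 62, 70, 86, 47, 11]
Insert 47: [4, 39, 43, 47, 62, 70, 86, 11]
Insert 11: [4, 11, 39, 43, 47, 62, 70, 86]

Sorted: [4, 11, 39, 43, 47, 62, 70, 86]


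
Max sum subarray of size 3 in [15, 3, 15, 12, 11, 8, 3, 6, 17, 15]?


[0:3]: 33
[1:4]: 30
[2:5]: 38
[3:6]: 31
[4:7]: 22
[5:8]: 17
[6:9]: 26
[7:10]: 38

Max: 38 at [2:5]


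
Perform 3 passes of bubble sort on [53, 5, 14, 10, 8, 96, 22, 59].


Initial: [53, 5, 14, 10, 8, 96, 22, 59]
Pass 1: [5, 14, 10, 8, 53, 22, 59, 96] (6 swaps)
Pass 2: [5, 10, 8, 14, 22, 53, 59, 96] (3 swaps)
Pass 3: [5, 8, 10, 14, 22, 53, 59, 96] (1 swaps)

After 3 passes: [5, 8, 10, 14, 22, 53, 59, 96]


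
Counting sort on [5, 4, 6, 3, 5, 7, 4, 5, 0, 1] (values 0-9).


Input: [5, 4, 6, 3, 5, 7, 4, 5, 0, 1]
Counts: [1, 1, 0, 1, 2, 3, 1, 1, 0, 0]

Sorted: [0, 1, 3, 4, 4, 5, 5, 5, 6, 7]


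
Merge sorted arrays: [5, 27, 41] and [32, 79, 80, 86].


Take 5 from A
Take 27 from A
Take 32 from B
Take 41 from A

Merged: [5, 27, 32, 41, 79, 80, 86]


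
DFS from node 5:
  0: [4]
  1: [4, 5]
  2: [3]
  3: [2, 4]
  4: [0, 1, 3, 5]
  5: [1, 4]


Visit 5, push [4, 1]
Visit 1, push [4]
Visit 4, push [3, 0]
Visit 0, push []
Visit 3, push [2]
Visit 2, push []

DFS order: [5, 1, 4, 0, 3, 2]


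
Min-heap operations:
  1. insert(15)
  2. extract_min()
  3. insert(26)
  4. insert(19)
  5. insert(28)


insert(15) -> [15]
extract_min()->15, []
insert(26) -> [26]
insert(19) -> [19, 26]
insert(28) -> [19, 26, 28]

Final heap: [19, 26, 28]


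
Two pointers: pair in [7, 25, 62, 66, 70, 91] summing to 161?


lo=0(7)+hi=5(91)=98
lo=1(25)+hi=5(91)=116
lo=2(62)+hi=5(91)=153
lo=3(66)+hi=5(91)=157
lo=4(70)+hi=5(91)=161

Yes: 70+91=161


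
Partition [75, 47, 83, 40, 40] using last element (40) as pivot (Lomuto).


Pivot: 40
  40 <= 40: swap -> [40, 47, 83, 75, 40]
Place pivot at 1: [40, 40, 83, 75, 47]

Partitioned: [40, 40, 83, 75, 47]


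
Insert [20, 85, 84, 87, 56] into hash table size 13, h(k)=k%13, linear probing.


Insert 20: h=7 -> slot 7
Insert 85: h=7, 1 probes -> slot 8
Insert 84: h=6 -> slot 6
Insert 87: h=9 -> slot 9
Insert 56: h=4 -> slot 4

Table: [None, None, None, None, 56, None, 84, 20, 85, 87, None, None, None]


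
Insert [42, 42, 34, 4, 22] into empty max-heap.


Insert 42: [42]
Insert 42: [42, 42]
Insert 34: [42, 42, 34]
Insert 4: [42, 42, 34, 4]
Insert 22: [42, 42, 34, 4, 22]

Final heap: [42, 42, 34, 4, 22]


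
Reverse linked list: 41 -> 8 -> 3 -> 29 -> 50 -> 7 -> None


Step 1: curr=41, set curr.next=prev(None) | reversed so far: 41
Step 2: curr=8, set curr.next=prev(41) | reversed so far: 8 -> 41
Step 3: curr=3, set curr.next=prev(8) | reversed so far: 3 -> 8 -> 41
Step 4: curr=29, set curr.next=prev(3) | reversed so far: 29 -> 3 -> 8 -> 41
Step 5: curr=50, set curr.next=prev(29) | reversed so far: 50 -> 29 -> 3 -> 8 -> 41
Step 6: curr=7, set curr.next=prev(50) | reversed so far: 7 -> 50 -> 29 -> 3 -> 8 -> 41

7 -> 50 -> 29 -> 3 -> 8 -> 41 -> None


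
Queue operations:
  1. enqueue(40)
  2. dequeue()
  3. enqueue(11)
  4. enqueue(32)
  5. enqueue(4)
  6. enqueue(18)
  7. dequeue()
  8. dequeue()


enqueue(40) -> [40]
dequeue()->40, []
enqueue(11) -> [11]
enqueue(32) -> [11, 32]
enqueue(4) -> [11, 32, 4]
enqueue(18) -> [11, 32, 4, 18]
dequeue()->11, [32, 4, 18]
dequeue()->32, [4, 18]

Final queue: [4, 18]


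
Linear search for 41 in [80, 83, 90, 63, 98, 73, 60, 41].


i=0: 80!=41
i=1: 83!=41
i=2: 90!=41
i=3: 63!=41
i=4: 98!=41
i=5: 73!=41
i=6: 60!=41
i=7: 41==41 found!

Found at 7, 8 comps


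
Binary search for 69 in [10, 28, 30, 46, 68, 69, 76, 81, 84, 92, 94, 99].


Step 1: lo=0, hi=11, mid=5, val=69

Found at index 5


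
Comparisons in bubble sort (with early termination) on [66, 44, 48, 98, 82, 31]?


Algorithm: bubble sort (with early termination)
Input: [66, 44, 48, 98, 82, 31]
Sorted: [31, 44, 48, 66, 82, 98]

15


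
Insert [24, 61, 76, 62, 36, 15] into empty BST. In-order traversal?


Insert 24: root
Insert 61: R from 24
Insert 76: R from 24 -> R from 61
Insert 62: R from 24 -> R from 61 -> L from 76
Insert 36: R from 24 -> L from 61
Insert 15: L from 24

In-order: [15, 24, 36, 61, 62, 76]


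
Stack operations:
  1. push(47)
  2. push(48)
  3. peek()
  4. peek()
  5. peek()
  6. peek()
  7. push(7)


push(47) -> [47]
push(48) -> [47, 48]
peek()->48
peek()->48
peek()->48
peek()->48
push(7) -> [47, 48, 7]

Final stack: [47, 48, 7]


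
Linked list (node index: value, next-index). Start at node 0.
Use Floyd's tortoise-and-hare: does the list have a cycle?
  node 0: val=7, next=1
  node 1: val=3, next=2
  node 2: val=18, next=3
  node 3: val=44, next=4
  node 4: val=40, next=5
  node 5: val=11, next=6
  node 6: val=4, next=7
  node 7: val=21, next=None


Floyd's tortoise (slow, +1) and hare (fast, +2):
  init: slow=0, fast=0
  step 1: slow=1, fast=2
  step 2: slow=2, fast=4
  step 3: slow=3, fast=6
  step 4: fast 6->7->None, no cycle

Cycle: no


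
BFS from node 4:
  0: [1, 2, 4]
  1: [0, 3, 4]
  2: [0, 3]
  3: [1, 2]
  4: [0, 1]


Visit 4, enqueue [0, 1]
Visit 0, enqueue [2]
Visit 1, enqueue [3]
Visit 2, enqueue []
Visit 3, enqueue []

BFS order: [4, 0, 1, 2, 3]


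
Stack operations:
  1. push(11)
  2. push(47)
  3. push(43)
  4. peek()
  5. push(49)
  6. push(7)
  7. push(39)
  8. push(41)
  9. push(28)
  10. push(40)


push(11) -> [11]
push(47) -> [11, 47]
push(43) -> [11, 47, 43]
peek()->43
push(49) -> [11, 47, 43, 49]
push(7) -> [11, 47, 43, 49, 7]
push(39) -> [11, 47, 43, 49, 7, 39]
push(41) -> [11, 47, 43, 49, 7, 39, 41]
push(28) -> [11, 47, 43, 49, 7, 39, 41, 28]
push(40) -> [11, 47, 43, 49, 7, 39, 41, 28, 40]

Final stack: [11, 47, 43, 49, 7, 39, 41, 28, 40]


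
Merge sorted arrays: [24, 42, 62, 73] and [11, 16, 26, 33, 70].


Take 11 from B
Take 16 from B
Take 24 from A
Take 26 from B
Take 33 from B
Take 42 from A
Take 62 from A
Take 70 from B

Merged: [11, 16, 24, 26, 33, 42, 62, 70, 73]


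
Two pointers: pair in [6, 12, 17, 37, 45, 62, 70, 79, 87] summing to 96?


lo=0(6)+hi=8(87)=93
lo=1(12)+hi=8(87)=99
lo=1(12)+hi=7(79)=91
lo=2(17)+hi=7(79)=96

Yes: 17+79=96


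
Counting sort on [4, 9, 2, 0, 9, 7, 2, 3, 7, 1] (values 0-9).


Input: [4, 9, 2, 0, 9, 7, 2, 3, 7, 1]
Counts: [1, 1, 2, 1, 1, 0, 0, 2, 0, 2]

Sorted: [0, 1, 2, 2, 3, 4, 7, 7, 9, 9]


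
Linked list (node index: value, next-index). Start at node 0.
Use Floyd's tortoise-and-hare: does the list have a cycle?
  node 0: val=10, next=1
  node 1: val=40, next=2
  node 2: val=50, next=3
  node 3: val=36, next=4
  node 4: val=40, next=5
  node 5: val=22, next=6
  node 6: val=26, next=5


Floyd's tortoise (slow, +1) and hare (fast, +2):
  init: slow=0, fast=0
  step 1: slow=1, fast=2
  step 2: slow=2, fast=4
  step 3: slow=3, fast=6
  step 4: slow=4, fast=6
  step 5: slow=5, fast=6
  step 6: slow=6, fast=6
  slow == fast at node 6: cycle detected

Cycle: yes


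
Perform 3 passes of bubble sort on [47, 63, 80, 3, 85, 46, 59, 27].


Initial: [47, 63, 80, 3, 85, 46, 59, 27]
Pass 1: [47, 63, 3, 80, 46, 59, 27, 85] (4 swaps)
Pass 2: [47, 3, 63, 46, 59, 27, 80, 85] (4 swaps)
Pass 3: [3, 47, 46, 59, 27, 63, 80, 85] (4 swaps)

After 3 passes: [3, 47, 46, 59, 27, 63, 80, 85]


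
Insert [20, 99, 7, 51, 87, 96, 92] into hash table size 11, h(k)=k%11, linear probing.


Insert 20: h=9 -> slot 9
Insert 99: h=0 -> slot 0
Insert 7: h=7 -> slot 7
Insert 51: h=7, 1 probes -> slot 8
Insert 87: h=10 -> slot 10
Insert 96: h=8, 4 probes -> slot 1
Insert 92: h=4 -> slot 4

Table: [99, 96, None, None, 92, None, None, 7, 51, 20, 87]


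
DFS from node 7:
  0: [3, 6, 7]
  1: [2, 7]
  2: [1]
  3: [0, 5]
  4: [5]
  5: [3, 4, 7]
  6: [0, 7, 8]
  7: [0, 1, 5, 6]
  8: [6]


Visit 7, push [6, 5, 1, 0]
Visit 0, push [6, 3]
Visit 3, push [5]
Visit 5, push [4]
Visit 4, push []
Visit 6, push [8]
Visit 8, push []
Visit 1, push [2]
Visit 2, push []

DFS order: [7, 0, 3, 5, 4, 6, 8, 1, 2]


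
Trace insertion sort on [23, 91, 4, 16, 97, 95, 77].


Initial: [23, 91, 4, 16, 97, 95, 77]
Insert 91: [23, 91, 4, 16, 97, 95, 77]
Insert 4: [4, 23, 91, 16, 97, 95, 77]
Insert 16: [4, 16, 23, 91, 97, 95, 77]
Insert 97: [4, 16, 23, 91, 97, 95, 77]
Insert 95: [4, 16, 23, 91, 95, 97, 77]
Insert 77: [4, 16, 23, 77, 91, 95, 97]

Sorted: [4, 16, 23, 77, 91, 95, 97]


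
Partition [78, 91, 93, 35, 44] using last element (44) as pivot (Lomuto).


Pivot: 44
  35 <= 44: swap -> [35, 91, 93, 78, 44]
Place pivot at 1: [35, 44, 93, 78, 91]

Partitioned: [35, 44, 93, 78, 91]


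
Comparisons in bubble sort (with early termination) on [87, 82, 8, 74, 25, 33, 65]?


Algorithm: bubble sort (with early termination)
Input: [87, 82, 8, 74, 25, 33, 65]
Sorted: [8, 25, 33, 65, 74, 82, 87]

18


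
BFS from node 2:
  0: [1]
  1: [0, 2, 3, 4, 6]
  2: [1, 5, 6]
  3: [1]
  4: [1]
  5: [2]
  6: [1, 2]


Visit 2, enqueue [1, 5, 6]
Visit 1, enqueue [0, 3, 4]
Visit 5, enqueue []
Visit 6, enqueue []
Visit 0, enqueue []
Visit 3, enqueue []
Visit 4, enqueue []

BFS order: [2, 1, 5, 6, 0, 3, 4]


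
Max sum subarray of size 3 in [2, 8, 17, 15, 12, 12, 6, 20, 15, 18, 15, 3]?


[0:3]: 27
[1:4]: 40
[2:5]: 44
[3:6]: 39
[4:7]: 30
[5:8]: 38
[6:9]: 41
[7:10]: 53
[8:11]: 48
[9:12]: 36

Max: 53 at [7:10]


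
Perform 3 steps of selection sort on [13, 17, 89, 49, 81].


Initial: [13, 17, 89, 49, 81]
Step 1: min=13 at 0
  Swap: [13, 17, 89, 49, 81]
Step 2: min=17 at 1
  Swap: [13, 17, 89, 49, 81]
Step 3: min=49 at 3
  Swap: [13, 17, 49, 89, 81]

After 3 steps: [13, 17, 49, 89, 81]


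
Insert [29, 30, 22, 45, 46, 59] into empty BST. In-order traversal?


Insert 29: root
Insert 30: R from 29
Insert 22: L from 29
Insert 45: R from 29 -> R from 30
Insert 46: R from 29 -> R from 30 -> R from 45
Insert 59: R from 29 -> R from 30 -> R from 45 -> R from 46

In-order: [22, 29, 30, 45, 46, 59]


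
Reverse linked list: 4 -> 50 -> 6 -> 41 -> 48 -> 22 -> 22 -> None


Step 1: curr=4, set curr.next=prev(None) | reversed so far: 4
Step 2: curr=50, set curr.next=prev(4) | reversed so far: 50 -> 4
Step 3: curr=6, set curr.next=prev(50) | reversed so far: 6 -> 50 -> 4
Step 4: curr=41, set curr.next=prev(6) | reversed so far: 41 -> 6 -> 50 -> 4
Step 5: curr=48, set curr.next=prev(41) | reversed so far: 48 -> 41 -> 6 -> 50 -> 4
Step 6: curr=22, set curr.next=prev(48) | reversed so far: 22 -> 48 -> 41 -> 6 -> 50 -> 4
Step 7: curr=22, set curr.next=prev(22) | reversed so far: 22 -> 22 -> 48 -> 41 -> 6 -> 50 -> 4

22 -> 22 -> 48 -> 41 -> 6 -> 50 -> 4 -> None


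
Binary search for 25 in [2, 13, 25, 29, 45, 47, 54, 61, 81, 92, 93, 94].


Step 1: lo=0, hi=11, mid=5, val=47
Step 2: lo=0, hi=4, mid=2, val=25

Found at index 2


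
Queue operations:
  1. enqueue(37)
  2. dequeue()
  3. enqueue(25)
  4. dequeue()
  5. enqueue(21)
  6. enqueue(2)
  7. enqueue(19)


enqueue(37) -> [37]
dequeue()->37, []
enqueue(25) -> [25]
dequeue()->25, []
enqueue(21) -> [21]
enqueue(2) -> [21, 2]
enqueue(19) -> [21, 2, 19]

Final queue: [21, 2, 19]


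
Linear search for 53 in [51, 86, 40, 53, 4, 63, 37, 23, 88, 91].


i=0: 51!=53
i=1: 86!=53
i=2: 40!=53
i=3: 53==53 found!

Found at 3, 4 comps


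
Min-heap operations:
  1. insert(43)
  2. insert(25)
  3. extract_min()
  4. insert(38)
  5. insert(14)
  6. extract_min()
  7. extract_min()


insert(43) -> [43]
insert(25) -> [25, 43]
extract_min()->25, [43]
insert(38) -> [38, 43]
insert(14) -> [14, 43, 38]
extract_min()->14, [38, 43]
extract_min()->38, [43]

Final heap: [43]


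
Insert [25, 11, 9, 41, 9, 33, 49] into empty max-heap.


Insert 25: [25]
Insert 11: [25, 11]
Insert 9: [25, 11, 9]
Insert 41: [41, 25, 9, 11]
Insert 9: [41, 25, 9, 11, 9]
Insert 33: [41, 25, 33, 11, 9, 9]
Insert 49: [49, 25, 41, 11, 9, 9, 33]

Final heap: [49, 25, 41, 11, 9, 9, 33]


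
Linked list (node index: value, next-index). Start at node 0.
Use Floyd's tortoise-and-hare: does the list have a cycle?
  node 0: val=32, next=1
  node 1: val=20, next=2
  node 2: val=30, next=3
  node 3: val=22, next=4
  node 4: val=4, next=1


Floyd's tortoise (slow, +1) and hare (fast, +2):
  init: slow=0, fast=0
  step 1: slow=1, fast=2
  step 2: slow=2, fast=4
  step 3: slow=3, fast=2
  step 4: slow=4, fast=4
  slow == fast at node 4: cycle detected

Cycle: yes


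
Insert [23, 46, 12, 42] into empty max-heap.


Insert 23: [23]
Insert 46: [46, 23]
Insert 12: [46, 23, 12]
Insert 42: [46, 42, 12, 23]

Final heap: [46, 42, 12, 23]


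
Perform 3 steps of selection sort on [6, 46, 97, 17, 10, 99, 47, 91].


Initial: [6, 46, 97, 17, 10, 99, 47, 91]
Step 1: min=6 at 0
  Swap: [6, 46, 97, 17, 10, 99, 47, 91]
Step 2: min=10 at 4
  Swap: [6, 10, 97, 17, 46, 99, 47, 91]
Step 3: min=17 at 3
  Swap: [6, 10, 17, 97, 46, 99, 47, 91]

After 3 steps: [6, 10, 17, 97, 46, 99, 47, 91]


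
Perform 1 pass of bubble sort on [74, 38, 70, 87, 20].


Initial: [74, 38, 70, 87, 20]
Pass 1: [38, 70, 74, 20, 87] (3 swaps)

After 1 pass: [38, 70, 74, 20, 87]


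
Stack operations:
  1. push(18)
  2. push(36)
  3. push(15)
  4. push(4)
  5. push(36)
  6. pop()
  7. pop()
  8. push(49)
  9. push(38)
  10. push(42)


push(18) -> [18]
push(36) -> [18, 36]
push(15) -> [18, 36, 15]
push(4) -> [18, 36, 15, 4]
push(36) -> [18, 36, 15, 4, 36]
pop()->36, [18, 36, 15, 4]
pop()->4, [18, 36, 15]
push(49) -> [18, 36, 15, 49]
push(38) -> [18, 36, 15, 49, 38]
push(42) -> [18, 36, 15, 49, 38, 42]

Final stack: [18, 36, 15, 49, 38, 42]


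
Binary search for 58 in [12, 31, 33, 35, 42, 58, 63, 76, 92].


Step 1: lo=0, hi=8, mid=4, val=42
Step 2: lo=5, hi=8, mid=6, val=63
Step 3: lo=5, hi=5, mid=5, val=58

Found at index 5


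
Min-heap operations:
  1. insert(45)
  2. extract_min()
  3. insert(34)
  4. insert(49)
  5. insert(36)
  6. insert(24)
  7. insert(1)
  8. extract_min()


insert(45) -> [45]
extract_min()->45, []
insert(34) -> [34]
insert(49) -> [34, 49]
insert(36) -> [34, 49, 36]
insert(24) -> [24, 34, 36, 49]
insert(1) -> [1, 24, 36, 49, 34]
extract_min()->1, [24, 34, 36, 49]

Final heap: [24, 34, 36, 49]


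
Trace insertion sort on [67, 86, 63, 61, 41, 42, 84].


Initial: [67, 86, 63, 61, 41, 42, 84]
Insert 86: [67, 86, 63, 61, 41, 42, 84]
Insert 63: [63, 67, 86, 61, 41, 42, 84]
Insert 61: [61, 63, 67, 86, 41, 42, 84]
Insert 41: [41, 61, 63, 67, 86, 42, 84]
Insert 42: [41, 42, 61, 63, 67, 86, 84]
Insert 84: [41, 42, 61, 63, 67, 84, 86]

Sorted: [41, 42, 61, 63, 67, 84, 86]


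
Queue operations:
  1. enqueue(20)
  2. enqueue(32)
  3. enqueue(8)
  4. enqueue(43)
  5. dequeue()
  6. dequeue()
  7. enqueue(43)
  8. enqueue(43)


enqueue(20) -> [20]
enqueue(32) -> [20, 32]
enqueue(8) -> [20, 32, 8]
enqueue(43) -> [20, 32, 8, 43]
dequeue()->20, [32, 8, 43]
dequeue()->32, [8, 43]
enqueue(43) -> [8, 43, 43]
enqueue(43) -> [8, 43, 43, 43]

Final queue: [8, 43, 43, 43]


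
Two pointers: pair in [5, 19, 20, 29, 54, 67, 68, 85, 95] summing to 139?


lo=0(5)+hi=8(95)=100
lo=1(19)+hi=8(95)=114
lo=2(20)+hi=8(95)=115
lo=3(29)+hi=8(95)=124
lo=4(54)+hi=8(95)=149
lo=4(54)+hi=7(85)=139

Yes: 54+85=139


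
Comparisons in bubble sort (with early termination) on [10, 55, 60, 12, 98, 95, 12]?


Algorithm: bubble sort (with early termination)
Input: [10, 55, 60, 12, 98, 95, 12]
Sorted: [10, 12, 12, 55, 60, 95, 98]

20


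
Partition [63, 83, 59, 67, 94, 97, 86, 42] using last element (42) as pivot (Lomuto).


Pivot: 42
Place pivot at 0: [42, 83, 59, 67, 94, 97, 86, 63]

Partitioned: [42, 83, 59, 67, 94, 97, 86, 63]


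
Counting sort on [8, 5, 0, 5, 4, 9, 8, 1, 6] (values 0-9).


Input: [8, 5, 0, 5, 4, 9, 8, 1, 6]
Counts: [1, 1, 0, 0, 1, 2, 1, 0, 2, 1]

Sorted: [0, 1, 4, 5, 5, 6, 8, 8, 9]


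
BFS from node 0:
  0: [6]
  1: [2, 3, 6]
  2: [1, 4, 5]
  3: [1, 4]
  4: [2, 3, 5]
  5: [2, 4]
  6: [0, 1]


Visit 0, enqueue [6]
Visit 6, enqueue [1]
Visit 1, enqueue [2, 3]
Visit 2, enqueue [4, 5]
Visit 3, enqueue []
Visit 4, enqueue []
Visit 5, enqueue []

BFS order: [0, 6, 1, 2, 3, 4, 5]


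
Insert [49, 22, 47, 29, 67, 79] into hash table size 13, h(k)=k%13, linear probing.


Insert 49: h=10 -> slot 10
Insert 22: h=9 -> slot 9
Insert 47: h=8 -> slot 8
Insert 29: h=3 -> slot 3
Insert 67: h=2 -> slot 2
Insert 79: h=1 -> slot 1

Table: [None, 79, 67, 29, None, None, None, None, 47, 22, 49, None, None]


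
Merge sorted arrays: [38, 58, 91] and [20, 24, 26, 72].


Take 20 from B
Take 24 from B
Take 26 from B
Take 38 from A
Take 58 from A
Take 72 from B

Merged: [20, 24, 26, 38, 58, 72, 91]


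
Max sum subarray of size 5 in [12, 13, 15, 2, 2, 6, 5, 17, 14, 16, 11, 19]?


[0:5]: 44
[1:6]: 38
[2:7]: 30
[3:8]: 32
[4:9]: 44
[5:10]: 58
[6:11]: 63
[7:12]: 77

Max: 77 at [7:12]


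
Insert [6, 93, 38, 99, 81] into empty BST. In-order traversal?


Insert 6: root
Insert 93: R from 6
Insert 38: R from 6 -> L from 93
Insert 99: R from 6 -> R from 93
Insert 81: R from 6 -> L from 93 -> R from 38

In-order: [6, 38, 81, 93, 99]


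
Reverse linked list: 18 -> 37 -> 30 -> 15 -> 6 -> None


Step 1: curr=18, set curr.next=prev(None) | reversed so far: 18
Step 2: curr=37, set curr.next=prev(18) | reversed so far: 37 -> 18
Step 3: curr=30, set curr.next=prev(37) | reversed so far: 30 -> 37 -> 18
Step 4: curr=15, set curr.next=prev(30) | reversed so far: 15 -> 30 -> 37 -> 18
Step 5: curr=6, set curr.next=prev(15) | reversed so far: 6 -> 15 -> 30 -> 37 -> 18

6 -> 15 -> 30 -> 37 -> 18 -> None


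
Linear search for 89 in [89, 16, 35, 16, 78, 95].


i=0: 89==89 found!

Found at 0, 1 comps


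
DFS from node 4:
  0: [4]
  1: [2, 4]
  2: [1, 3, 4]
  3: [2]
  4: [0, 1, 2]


Visit 4, push [2, 1, 0]
Visit 0, push []
Visit 1, push [2]
Visit 2, push [3]
Visit 3, push []

DFS order: [4, 0, 1, 2, 3]


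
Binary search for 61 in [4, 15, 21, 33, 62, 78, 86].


Step 1: lo=0, hi=6, mid=3, val=33
Step 2: lo=4, hi=6, mid=5, val=78
Step 3: lo=4, hi=4, mid=4, val=62

Not found


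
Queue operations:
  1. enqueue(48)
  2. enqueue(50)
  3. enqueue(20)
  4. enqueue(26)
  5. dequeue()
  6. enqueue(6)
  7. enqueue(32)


enqueue(48) -> [48]
enqueue(50) -> [48, 50]
enqueue(20) -> [48, 50, 20]
enqueue(26) -> [48, 50, 20, 26]
dequeue()->48, [50, 20, 26]
enqueue(6) -> [50, 20, 26, 6]
enqueue(32) -> [50, 20, 26, 6, 32]

Final queue: [50, 20, 26, 6, 32]


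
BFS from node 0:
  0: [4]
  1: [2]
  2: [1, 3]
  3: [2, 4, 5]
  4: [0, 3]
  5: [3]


Visit 0, enqueue [4]
Visit 4, enqueue [3]
Visit 3, enqueue [2, 5]
Visit 2, enqueue [1]
Visit 5, enqueue []
Visit 1, enqueue []

BFS order: [0, 4, 3, 2, 5, 1]


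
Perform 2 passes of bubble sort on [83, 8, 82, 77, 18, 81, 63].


Initial: [83, 8, 82, 77, 18, 81, 63]
Pass 1: [8, 82, 77, 18, 81, 63, 83] (6 swaps)
Pass 2: [8, 77, 18, 81, 63, 82, 83] (4 swaps)

After 2 passes: [8, 77, 18, 81, 63, 82, 83]


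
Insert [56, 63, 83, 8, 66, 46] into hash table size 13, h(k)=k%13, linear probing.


Insert 56: h=4 -> slot 4
Insert 63: h=11 -> slot 11
Insert 83: h=5 -> slot 5
Insert 8: h=8 -> slot 8
Insert 66: h=1 -> slot 1
Insert 46: h=7 -> slot 7

Table: [None, 66, None, None, 56, 83, None, 46, 8, None, None, 63, None]


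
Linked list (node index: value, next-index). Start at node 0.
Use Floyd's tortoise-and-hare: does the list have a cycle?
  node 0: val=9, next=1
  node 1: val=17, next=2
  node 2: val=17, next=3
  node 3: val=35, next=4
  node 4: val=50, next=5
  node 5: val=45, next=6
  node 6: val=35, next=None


Floyd's tortoise (slow, +1) and hare (fast, +2):
  init: slow=0, fast=0
  step 1: slow=1, fast=2
  step 2: slow=2, fast=4
  step 3: slow=3, fast=6
  step 4: fast -> None, no cycle

Cycle: no


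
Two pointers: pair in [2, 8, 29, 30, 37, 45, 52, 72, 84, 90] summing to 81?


lo=0(2)+hi=9(90)=92
lo=0(2)+hi=8(84)=86
lo=0(2)+hi=7(72)=74
lo=1(8)+hi=7(72)=80
lo=2(29)+hi=7(72)=101
lo=2(29)+hi=6(52)=81

Yes: 29+52=81


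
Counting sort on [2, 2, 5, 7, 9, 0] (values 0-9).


Input: [2, 2, 5, 7, 9, 0]
Counts: [1, 0, 2, 0, 0, 1, 0, 1, 0, 1]

Sorted: [0, 2, 2, 5, 7, 9]


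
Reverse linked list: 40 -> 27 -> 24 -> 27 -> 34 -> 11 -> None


Step 1: curr=40, set curr.next=prev(None) | reversed so far: 40
Step 2: curr=27, set curr.next=prev(40) | reversed so far: 27 -> 40
Step 3: curr=24, set curr.next=prev(27) | reversed so far: 24 -> 27 -> 40
Step 4: curr=27, set curr.next=prev(24) | reversed so far: 27 -> 24 -> 27 -> 40
Step 5: curr=34, set curr.next=prev(27) | reversed so far: 34 -> 27 -> 24 -> 27 -> 40
Step 6: curr=11, set curr.next=prev(34) | reversed so far: 11 -> 34 -> 27 -> 24 -> 27 -> 40

11 -> 34 -> 27 -> 24 -> 27 -> 40 -> None


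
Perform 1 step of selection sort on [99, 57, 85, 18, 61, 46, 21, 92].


Initial: [99, 57, 85, 18, 61, 46, 21, 92]
Step 1: min=18 at 3
  Swap: [18, 57, 85, 99, 61, 46, 21, 92]

After 1 step: [18, 57, 85, 99, 61, 46, 21, 92]


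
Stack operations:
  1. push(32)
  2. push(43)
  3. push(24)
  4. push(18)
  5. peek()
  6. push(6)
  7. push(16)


push(32) -> [32]
push(43) -> [32, 43]
push(24) -> [32, 43, 24]
push(18) -> [32, 43, 24, 18]
peek()->18
push(6) -> [32, 43, 24, 18, 6]
push(16) -> [32, 43, 24, 18, 6, 16]

Final stack: [32, 43, 24, 18, 6, 16]


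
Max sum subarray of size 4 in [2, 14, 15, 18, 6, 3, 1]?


[0:4]: 49
[1:5]: 53
[2:6]: 42
[3:7]: 28

Max: 53 at [1:5]


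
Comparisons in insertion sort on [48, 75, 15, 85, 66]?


Algorithm: insertion sort
Input: [48, 75, 15, 85, 66]
Sorted: [15, 48, 66, 75, 85]

7


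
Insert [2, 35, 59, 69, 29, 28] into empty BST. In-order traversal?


Insert 2: root
Insert 35: R from 2
Insert 59: R from 2 -> R from 35
Insert 69: R from 2 -> R from 35 -> R from 59
Insert 29: R from 2 -> L from 35
Insert 28: R from 2 -> L from 35 -> L from 29

In-order: [2, 28, 29, 35, 59, 69]


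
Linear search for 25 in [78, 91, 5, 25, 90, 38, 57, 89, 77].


i=0: 78!=25
i=1: 91!=25
i=2: 5!=25
i=3: 25==25 found!

Found at 3, 4 comps


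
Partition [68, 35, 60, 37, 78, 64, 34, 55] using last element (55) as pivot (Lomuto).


Pivot: 55
  35 <= 55: swap -> [35, 68, 60, 37, 78, 64, 34, 55]
  37 <= 55: swap -> [35, 37, 60, 68, 78, 64, 34, 55]
  34 <= 55: swap -> [35, 37, 34, 68, 78, 64, 60, 55]
Place pivot at 3: [35, 37, 34, 55, 78, 64, 60, 68]

Partitioned: [35, 37, 34, 55, 78, 64, 60, 68]


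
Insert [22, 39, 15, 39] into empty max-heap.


Insert 22: [22]
Insert 39: [39, 22]
Insert 15: [39, 22, 15]
Insert 39: [39, 39, 15, 22]

Final heap: [39, 39, 15, 22]


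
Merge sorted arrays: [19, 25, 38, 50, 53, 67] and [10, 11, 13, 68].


Take 10 from B
Take 11 from B
Take 13 from B
Take 19 from A
Take 25 from A
Take 38 from A
Take 50 from A
Take 53 from A
Take 67 from A

Merged: [10, 11, 13, 19, 25, 38, 50, 53, 67, 68]


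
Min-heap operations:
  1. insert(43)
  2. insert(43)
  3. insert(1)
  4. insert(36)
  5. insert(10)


insert(43) -> [43]
insert(43) -> [43, 43]
insert(1) -> [1, 43, 43]
insert(36) -> [1, 36, 43, 43]
insert(10) -> [1, 10, 43, 43, 36]

Final heap: [1, 10, 43, 43, 36]


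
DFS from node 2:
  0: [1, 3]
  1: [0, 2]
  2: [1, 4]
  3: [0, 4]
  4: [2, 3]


Visit 2, push [4, 1]
Visit 1, push [0]
Visit 0, push [3]
Visit 3, push [4]
Visit 4, push []

DFS order: [2, 1, 0, 3, 4]


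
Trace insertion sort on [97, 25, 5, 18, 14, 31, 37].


Initial: [97, 25, 5, 18, 14, 31, 37]
Insert 25: [25, 97, 5, 18, 14, 31, 37]
Insert 5: [5, 25, 97, 18, 14, 31, 37]
Insert 18: [5, 18, 25, 97, 14, 31, 37]
Insert 14: [5, 14, 18, 25, 97, 31, 37]
Insert 31: [5, 14, 18, 25, 31, 97, 37]
Insert 37: [5, 14, 18, 25, 31, 37, 97]

Sorted: [5, 14, 18, 25, 31, 37, 97]


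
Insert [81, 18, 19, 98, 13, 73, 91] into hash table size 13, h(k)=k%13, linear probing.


Insert 81: h=3 -> slot 3
Insert 18: h=5 -> slot 5
Insert 19: h=6 -> slot 6
Insert 98: h=7 -> slot 7
Insert 13: h=0 -> slot 0
Insert 73: h=8 -> slot 8
Insert 91: h=0, 1 probes -> slot 1

Table: [13, 91, None, 81, None, 18, 19, 98, 73, None, None, None, None]


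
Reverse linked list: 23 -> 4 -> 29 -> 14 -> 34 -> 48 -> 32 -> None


Step 1: curr=23, set curr.next=prev(None) | reversed so far: 23
Step 2: curr=4, set curr.next=prev(23) | reversed so far: 4 -> 23
Step 3: curr=29, set curr.next=prev(4) | reversed so far: 29 -> 4 -> 23
Step 4: curr=14, set curr.next=prev(29) | reversed so far: 14 -> 29 -> 4 -> 23
Step 5: curr=34, set curr.next=prev(14) | reversed so far: 34 -> 14 -> 29 -> 4 -> 23
Step 6: curr=48, set curr.next=prev(34) | reversed so far: 48 -> 34 -> 14 -> 29 -> 4 -> 23
Step 7: curr=32, set curr.next=prev(48) | reversed so far: 32 -> 48 -> 34 -> 14 -> 29 -> 4 -> 23

32 -> 48 -> 34 -> 14 -> 29 -> 4 -> 23 -> None


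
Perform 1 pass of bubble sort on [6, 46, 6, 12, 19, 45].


Initial: [6, 46, 6, 12, 19, 45]
Pass 1: [6, 6, 12, 19, 45, 46] (4 swaps)

After 1 pass: [6, 6, 12, 19, 45, 46]


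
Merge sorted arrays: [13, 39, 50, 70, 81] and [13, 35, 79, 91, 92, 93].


Take 13 from A
Take 13 from B
Take 35 from B
Take 39 from A
Take 50 from A
Take 70 from A
Take 79 from B
Take 81 from A

Merged: [13, 13, 35, 39, 50, 70, 79, 81, 91, 92, 93]


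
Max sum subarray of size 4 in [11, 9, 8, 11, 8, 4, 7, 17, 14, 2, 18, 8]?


[0:4]: 39
[1:5]: 36
[2:6]: 31
[3:7]: 30
[4:8]: 36
[5:9]: 42
[6:10]: 40
[7:11]: 51
[8:12]: 42

Max: 51 at [7:11]


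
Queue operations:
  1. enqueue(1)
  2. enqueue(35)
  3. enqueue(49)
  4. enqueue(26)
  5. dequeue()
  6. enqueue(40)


enqueue(1) -> [1]
enqueue(35) -> [1, 35]
enqueue(49) -> [1, 35, 49]
enqueue(26) -> [1, 35, 49, 26]
dequeue()->1, [35, 49, 26]
enqueue(40) -> [35, 49, 26, 40]

Final queue: [35, 49, 26, 40]


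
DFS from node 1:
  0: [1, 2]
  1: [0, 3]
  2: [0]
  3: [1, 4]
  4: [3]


Visit 1, push [3, 0]
Visit 0, push [2]
Visit 2, push []
Visit 3, push [4]
Visit 4, push []

DFS order: [1, 0, 2, 3, 4]


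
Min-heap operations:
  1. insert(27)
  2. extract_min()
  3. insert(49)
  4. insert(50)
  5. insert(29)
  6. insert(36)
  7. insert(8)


insert(27) -> [27]
extract_min()->27, []
insert(49) -> [49]
insert(50) -> [49, 50]
insert(29) -> [29, 50, 49]
insert(36) -> [29, 36, 49, 50]
insert(8) -> [8, 29, 49, 50, 36]

Final heap: [8, 29, 49, 50, 36]


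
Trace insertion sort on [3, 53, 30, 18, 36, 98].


Initial: [3, 53, 30, 18, 36, 98]
Insert 53: [3, 53, 30, 18, 36, 98]
Insert 30: [3, 30, 53, 18, 36, 98]
Insert 18: [3, 18, 30, 53, 36, 98]
Insert 36: [3, 18, 30, 36, 53, 98]
Insert 98: [3, 18, 30, 36, 53, 98]

Sorted: [3, 18, 30, 36, 53, 98]


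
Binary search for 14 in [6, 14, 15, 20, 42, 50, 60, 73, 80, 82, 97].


Step 1: lo=0, hi=10, mid=5, val=50
Step 2: lo=0, hi=4, mid=2, val=15
Step 3: lo=0, hi=1, mid=0, val=6
Step 4: lo=1, hi=1, mid=1, val=14

Found at index 1


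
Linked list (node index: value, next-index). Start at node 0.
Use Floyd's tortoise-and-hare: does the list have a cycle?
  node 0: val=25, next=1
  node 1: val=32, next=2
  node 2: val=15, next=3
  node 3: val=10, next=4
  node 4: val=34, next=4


Floyd's tortoise (slow, +1) and hare (fast, +2):
  init: slow=0, fast=0
  step 1: slow=1, fast=2
  step 2: slow=2, fast=4
  step 3: slow=3, fast=4
  step 4: slow=4, fast=4
  slow == fast at node 4: cycle detected

Cycle: yes


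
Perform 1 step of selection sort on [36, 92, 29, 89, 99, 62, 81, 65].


Initial: [36, 92, 29, 89, 99, 62, 81, 65]
Step 1: min=29 at 2
  Swap: [29, 92, 36, 89, 99, 62, 81, 65]

After 1 step: [29, 92, 36, 89, 99, 62, 81, 65]


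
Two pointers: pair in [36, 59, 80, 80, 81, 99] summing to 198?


lo=0(36)+hi=5(99)=135
lo=1(59)+hi=5(99)=158
lo=2(80)+hi=5(99)=179
lo=3(80)+hi=5(99)=179
lo=4(81)+hi=5(99)=180

No pair found


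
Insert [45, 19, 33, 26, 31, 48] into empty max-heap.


Insert 45: [45]
Insert 19: [45, 19]
Insert 33: [45, 19, 33]
Insert 26: [45, 26, 33, 19]
Insert 31: [45, 31, 33, 19, 26]
Insert 48: [48, 31, 45, 19, 26, 33]

Final heap: [48, 31, 45, 19, 26, 33]


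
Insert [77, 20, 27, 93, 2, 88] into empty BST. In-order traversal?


Insert 77: root
Insert 20: L from 77
Insert 27: L from 77 -> R from 20
Insert 93: R from 77
Insert 2: L from 77 -> L from 20
Insert 88: R from 77 -> L from 93

In-order: [2, 20, 27, 77, 88, 93]


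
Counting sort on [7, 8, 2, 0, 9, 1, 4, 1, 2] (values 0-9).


Input: [7, 8, 2, 0, 9, 1, 4, 1, 2]
Counts: [1, 2, 2, 0, 1, 0, 0, 1, 1, 1]

Sorted: [0, 1, 1, 2, 2, 4, 7, 8, 9]


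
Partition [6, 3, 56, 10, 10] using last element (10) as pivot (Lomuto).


Pivot: 10
  6 <= 10: advance i (no swap)
  3 <= 10: advance i (no swap)
  10 <= 10: swap -> [6, 3, 10, 56, 10]
Place pivot at 3: [6, 3, 10, 10, 56]

Partitioned: [6, 3, 10, 10, 56]


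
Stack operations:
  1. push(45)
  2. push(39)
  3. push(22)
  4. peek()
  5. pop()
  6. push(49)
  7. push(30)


push(45) -> [45]
push(39) -> [45, 39]
push(22) -> [45, 39, 22]
peek()->22
pop()->22, [45, 39]
push(49) -> [45, 39, 49]
push(30) -> [45, 39, 49, 30]

Final stack: [45, 39, 49, 30]


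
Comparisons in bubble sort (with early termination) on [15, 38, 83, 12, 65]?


Algorithm: bubble sort (with early termination)
Input: [15, 38, 83, 12, 65]
Sorted: [12, 15, 38, 65, 83]

10


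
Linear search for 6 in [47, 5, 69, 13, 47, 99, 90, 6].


i=0: 47!=6
i=1: 5!=6
i=2: 69!=6
i=3: 13!=6
i=4: 47!=6
i=5: 99!=6
i=6: 90!=6
i=7: 6==6 found!

Found at 7, 8 comps


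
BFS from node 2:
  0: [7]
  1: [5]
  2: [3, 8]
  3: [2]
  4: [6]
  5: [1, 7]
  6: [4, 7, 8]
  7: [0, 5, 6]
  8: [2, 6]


Visit 2, enqueue [3, 8]
Visit 3, enqueue []
Visit 8, enqueue [6]
Visit 6, enqueue [4, 7]
Visit 4, enqueue []
Visit 7, enqueue [0, 5]
Visit 0, enqueue []
Visit 5, enqueue [1]
Visit 1, enqueue []

BFS order: [2, 3, 8, 6, 4, 7, 0, 5, 1]


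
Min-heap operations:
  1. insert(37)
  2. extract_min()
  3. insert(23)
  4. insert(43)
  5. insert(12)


insert(37) -> [37]
extract_min()->37, []
insert(23) -> [23]
insert(43) -> [23, 43]
insert(12) -> [12, 43, 23]

Final heap: [12, 43, 23]


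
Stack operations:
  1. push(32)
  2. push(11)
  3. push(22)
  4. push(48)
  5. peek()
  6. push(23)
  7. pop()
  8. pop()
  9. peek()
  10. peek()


push(32) -> [32]
push(11) -> [32, 11]
push(22) -> [32, 11, 22]
push(48) -> [32, 11, 22, 48]
peek()->48
push(23) -> [32, 11, 22, 48, 23]
pop()->23, [32, 11, 22, 48]
pop()->48, [32, 11, 22]
peek()->22
peek()->22

Final stack: [32, 11, 22]


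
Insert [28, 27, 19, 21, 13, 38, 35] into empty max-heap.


Insert 28: [28]
Insert 27: [28, 27]
Insert 19: [28, 27, 19]
Insert 21: [28, 27, 19, 21]
Insert 13: [28, 27, 19, 21, 13]
Insert 38: [38, 27, 28, 21, 13, 19]
Insert 35: [38, 27, 35, 21, 13, 19, 28]

Final heap: [38, 27, 35, 21, 13, 19, 28]


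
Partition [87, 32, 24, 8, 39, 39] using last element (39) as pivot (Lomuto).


Pivot: 39
  32 <= 39: swap -> [32, 87, 24, 8, 39, 39]
  24 <= 39: swap -> [32, 24, 87, 8, 39, 39]
  8 <= 39: swap -> [32, 24, 8, 87, 39, 39]
  39 <= 39: swap -> [32, 24, 8, 39, 87, 39]
Place pivot at 4: [32, 24, 8, 39, 39, 87]

Partitioned: [32, 24, 8, 39, 39, 87]


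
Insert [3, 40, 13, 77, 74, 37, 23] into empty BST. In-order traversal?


Insert 3: root
Insert 40: R from 3
Insert 13: R from 3 -> L from 40
Insert 77: R from 3 -> R from 40
Insert 74: R from 3 -> R from 40 -> L from 77
Insert 37: R from 3 -> L from 40 -> R from 13
Insert 23: R from 3 -> L from 40 -> R from 13 -> L from 37

In-order: [3, 13, 23, 37, 40, 74, 77]


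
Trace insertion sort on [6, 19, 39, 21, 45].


Initial: [6, 19, 39, 21, 45]
Insert 19: [6, 19, 39, 21, 45]
Insert 39: [6, 19, 39, 21, 45]
Insert 21: [6, 19, 21, 39, 45]
Insert 45: [6, 19, 21, 39, 45]

Sorted: [6, 19, 21, 39, 45]


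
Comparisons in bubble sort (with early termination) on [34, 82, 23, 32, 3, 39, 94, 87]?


Algorithm: bubble sort (with early termination)
Input: [34, 82, 23, 32, 3, 39, 94, 87]
Sorted: [3, 23, 32, 34, 39, 82, 87, 94]

25


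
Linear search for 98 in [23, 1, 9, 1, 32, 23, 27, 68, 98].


i=0: 23!=98
i=1: 1!=98
i=2: 9!=98
i=3: 1!=98
i=4: 32!=98
i=5: 23!=98
i=6: 27!=98
i=7: 68!=98
i=8: 98==98 found!

Found at 8, 9 comps
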